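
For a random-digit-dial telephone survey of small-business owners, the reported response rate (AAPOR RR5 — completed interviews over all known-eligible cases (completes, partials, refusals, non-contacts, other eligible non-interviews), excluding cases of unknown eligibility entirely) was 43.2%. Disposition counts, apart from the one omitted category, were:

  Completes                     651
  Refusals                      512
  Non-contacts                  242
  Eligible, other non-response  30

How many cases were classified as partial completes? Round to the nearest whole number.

RR5 = 651 / D = 0.432
D = 651 / 0.432 = 1506.9
Remaining denominator categories sum to 1435
partial completes = 1506.9 − 1435 ≈ 72

72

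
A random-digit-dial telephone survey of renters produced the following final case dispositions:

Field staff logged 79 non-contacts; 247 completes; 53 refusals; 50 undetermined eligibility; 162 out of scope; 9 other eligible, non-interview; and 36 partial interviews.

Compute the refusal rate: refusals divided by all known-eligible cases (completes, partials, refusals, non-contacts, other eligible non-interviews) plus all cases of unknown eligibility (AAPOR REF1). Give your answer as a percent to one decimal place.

Num = 53
Denom = 247 + 36 + 53 + 79 + 9 + 50 = 474
REF1 = 53 / 474 = 0.1118

11.2%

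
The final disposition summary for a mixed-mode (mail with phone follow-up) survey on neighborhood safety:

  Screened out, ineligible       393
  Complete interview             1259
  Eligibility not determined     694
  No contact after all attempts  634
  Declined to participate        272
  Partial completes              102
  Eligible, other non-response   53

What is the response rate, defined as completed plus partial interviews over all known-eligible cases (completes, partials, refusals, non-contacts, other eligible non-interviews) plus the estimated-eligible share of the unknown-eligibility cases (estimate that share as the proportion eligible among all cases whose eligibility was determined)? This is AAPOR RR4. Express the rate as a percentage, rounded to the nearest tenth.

Numerator → 1259 + 102 = 1361
Known eligible → 1259 + 102 + 272 + 634 + 53 = 2320
e = 2320 / (2320 + 393) = 2320 / 2713 = 0.8551
e × U → 0.8551 × 694 = 593.44
Denominator → 2320 + 593.44 = 2913.44
RR4 = 1361 / 2913.44 = 0.4671

46.7%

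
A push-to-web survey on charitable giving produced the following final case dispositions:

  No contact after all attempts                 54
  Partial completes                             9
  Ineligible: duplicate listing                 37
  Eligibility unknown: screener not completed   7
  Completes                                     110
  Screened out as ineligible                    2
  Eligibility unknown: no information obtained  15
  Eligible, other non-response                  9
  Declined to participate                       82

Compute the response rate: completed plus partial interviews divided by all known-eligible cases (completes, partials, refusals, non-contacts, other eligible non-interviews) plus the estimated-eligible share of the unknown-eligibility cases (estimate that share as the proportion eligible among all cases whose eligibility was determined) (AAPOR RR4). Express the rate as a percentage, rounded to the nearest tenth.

42.0%

Eligibility not determined = 7 + 15 = 22
Ineligible = 2 + 37 = 39
Numerator → 110 + 9 = 119
Eligible (known) → 110 + 9 + 82 + 54 + 9 = 264
e = 264 / (264 + 39) = 264 / 303 = 0.8713
e × U → 0.8713 × 22 = 19.17
Denominator → 264 + 19.17 = 283.17
RR4 = 119 / 283.17 = 0.4202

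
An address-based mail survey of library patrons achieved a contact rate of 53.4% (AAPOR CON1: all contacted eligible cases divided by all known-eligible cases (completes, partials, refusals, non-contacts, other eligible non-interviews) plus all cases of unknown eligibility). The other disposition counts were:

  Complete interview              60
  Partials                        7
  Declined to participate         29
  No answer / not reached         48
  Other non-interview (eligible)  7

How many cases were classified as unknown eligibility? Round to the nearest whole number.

Num: 60 + 7 + 29 + 7 = 103
CON1 = 103 / D = 0.534
D = 103 / 0.534 = 192.9
Other denominator terms total 151
unknown eligibility = 192.9 − 151 ≈ 42

42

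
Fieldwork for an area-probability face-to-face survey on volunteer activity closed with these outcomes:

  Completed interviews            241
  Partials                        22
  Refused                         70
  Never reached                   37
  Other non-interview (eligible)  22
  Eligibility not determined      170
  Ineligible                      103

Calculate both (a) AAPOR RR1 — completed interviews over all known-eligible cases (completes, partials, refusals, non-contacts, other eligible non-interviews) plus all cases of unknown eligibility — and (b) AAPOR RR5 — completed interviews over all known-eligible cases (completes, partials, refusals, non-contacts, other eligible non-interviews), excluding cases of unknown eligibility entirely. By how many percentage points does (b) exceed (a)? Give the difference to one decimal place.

Num: 241
Denominator: 241 + 22 + 70 + 37 + 22 + 170 = 562
RR1 = 241 / 562 = 0.4288
Denominator: 241 + 22 + 70 + 37 + 22 = 392
RR5 = 241 / 392 = 0.6148
Difference = 61.48 − 42.88 = 18.60 percentage points

18.6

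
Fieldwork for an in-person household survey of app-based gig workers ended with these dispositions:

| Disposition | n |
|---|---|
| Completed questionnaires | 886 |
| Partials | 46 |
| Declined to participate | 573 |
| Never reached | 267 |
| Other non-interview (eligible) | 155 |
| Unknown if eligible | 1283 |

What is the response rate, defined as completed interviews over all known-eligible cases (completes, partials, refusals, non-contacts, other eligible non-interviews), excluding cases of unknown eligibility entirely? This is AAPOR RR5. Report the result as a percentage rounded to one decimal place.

Top → 886
Base → 886 + 46 + 573 + 267 + 155 = 1927
RR5 = 886 / 1927 = 0.4598

46.0%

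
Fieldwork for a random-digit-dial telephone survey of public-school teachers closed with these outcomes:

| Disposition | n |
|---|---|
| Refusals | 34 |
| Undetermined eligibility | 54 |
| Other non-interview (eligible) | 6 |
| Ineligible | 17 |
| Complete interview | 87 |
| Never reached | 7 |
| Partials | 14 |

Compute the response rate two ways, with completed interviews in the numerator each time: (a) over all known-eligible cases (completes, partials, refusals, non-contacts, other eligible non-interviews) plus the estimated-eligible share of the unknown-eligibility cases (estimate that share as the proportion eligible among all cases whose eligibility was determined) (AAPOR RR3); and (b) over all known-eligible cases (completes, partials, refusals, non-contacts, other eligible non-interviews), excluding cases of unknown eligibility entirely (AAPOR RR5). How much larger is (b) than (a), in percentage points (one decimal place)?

14.5

Num → 87
Known eligible → 87 + 14 + 34 + 7 + 6 = 148
e = 148 / (148 + 17) = 148 / 165 = 0.8970
Eligible share of unknowns → 0.8970 × 54 = 48.44
Denominator → 148 + 48.44 = 196.44
RR3 = 87 / 196.44 = 0.4429
Denominator → 87 + 14 + 34 + 7 + 6 = 148
RR5 = 87 / 148 = 0.5878
Difference = 58.78 − 44.29 = 14.49 percentage points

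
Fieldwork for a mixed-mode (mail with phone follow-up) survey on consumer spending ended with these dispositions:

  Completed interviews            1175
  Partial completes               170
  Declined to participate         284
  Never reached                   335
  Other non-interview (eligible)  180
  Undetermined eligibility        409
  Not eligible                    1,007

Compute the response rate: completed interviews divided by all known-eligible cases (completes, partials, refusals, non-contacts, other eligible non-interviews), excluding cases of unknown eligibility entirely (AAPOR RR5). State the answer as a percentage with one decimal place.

Top = 1175
Denom = 1175 + 170 + 284 + 335 + 180 = 2144
RR5 = 1175 / 2144 = 0.5480

54.8%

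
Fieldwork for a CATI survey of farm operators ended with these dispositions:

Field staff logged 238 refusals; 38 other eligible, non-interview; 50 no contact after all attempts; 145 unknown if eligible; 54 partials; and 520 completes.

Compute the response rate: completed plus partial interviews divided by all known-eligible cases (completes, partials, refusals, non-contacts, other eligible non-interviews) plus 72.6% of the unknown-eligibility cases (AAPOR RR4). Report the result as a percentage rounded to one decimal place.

Numerator → 520 + 54 = 574
Determined eligible → 520 + 54 + 238 + 50 + 38 = 900
e × U → 0.7260 × 145 = 105.27
Base → 900 + 105.27 = 1005.27
RR4 = 574 / 1005.27 = 0.5710

57.1%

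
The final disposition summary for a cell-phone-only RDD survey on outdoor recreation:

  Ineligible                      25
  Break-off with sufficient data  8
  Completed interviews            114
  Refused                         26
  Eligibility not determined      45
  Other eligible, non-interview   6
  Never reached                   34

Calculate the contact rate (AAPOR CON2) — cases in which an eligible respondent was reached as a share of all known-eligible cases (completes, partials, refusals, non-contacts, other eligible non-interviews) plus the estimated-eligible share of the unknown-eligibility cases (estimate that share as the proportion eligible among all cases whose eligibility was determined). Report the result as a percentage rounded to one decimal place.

Numerator = 114 + 8 + 26 + 6 = 154
Determined eligible = 114 + 8 + 26 + 34 + 6 = 188
e = 188 / (188 + 25) = 188 / 213 = 0.8826
Estimated eligible among unknowns = 0.8826 × 45 = 39.72
Denominator = 188 + 39.72 = 227.72
CON2 = 154 / 227.72 = 0.6763

67.6%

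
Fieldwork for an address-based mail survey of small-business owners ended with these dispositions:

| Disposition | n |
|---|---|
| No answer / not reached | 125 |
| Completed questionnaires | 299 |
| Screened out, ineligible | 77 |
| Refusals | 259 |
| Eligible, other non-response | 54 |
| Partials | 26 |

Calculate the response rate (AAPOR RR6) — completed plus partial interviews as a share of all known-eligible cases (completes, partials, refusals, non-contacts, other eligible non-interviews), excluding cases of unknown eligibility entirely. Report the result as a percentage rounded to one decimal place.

Numerator = 299 + 26 = 325
Denom = 299 + 26 + 259 + 125 + 54 = 763
RR6 = 325 / 763 = 0.4260

42.6%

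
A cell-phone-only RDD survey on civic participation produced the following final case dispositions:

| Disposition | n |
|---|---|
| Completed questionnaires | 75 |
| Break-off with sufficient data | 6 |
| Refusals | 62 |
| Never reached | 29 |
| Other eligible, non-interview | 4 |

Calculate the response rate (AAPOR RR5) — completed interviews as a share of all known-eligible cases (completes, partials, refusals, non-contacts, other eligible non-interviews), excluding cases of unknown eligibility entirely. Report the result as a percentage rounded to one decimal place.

Numerator = 75
Base = 75 + 6 + 62 + 29 + 4 = 176
RR5 = 75 / 176 = 0.4261

42.6%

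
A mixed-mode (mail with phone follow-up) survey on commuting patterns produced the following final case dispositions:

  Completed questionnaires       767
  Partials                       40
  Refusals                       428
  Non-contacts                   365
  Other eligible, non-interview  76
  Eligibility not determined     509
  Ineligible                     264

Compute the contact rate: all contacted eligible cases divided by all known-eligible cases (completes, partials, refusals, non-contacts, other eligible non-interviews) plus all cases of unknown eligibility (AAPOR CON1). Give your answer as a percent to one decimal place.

Numerator = 767 + 40 + 428 + 76 = 1311
Base = 767 + 40 + 428 + 365 + 76 + 509 = 2185
CON1 = 1311 / 2185 = 0.6000

60.0%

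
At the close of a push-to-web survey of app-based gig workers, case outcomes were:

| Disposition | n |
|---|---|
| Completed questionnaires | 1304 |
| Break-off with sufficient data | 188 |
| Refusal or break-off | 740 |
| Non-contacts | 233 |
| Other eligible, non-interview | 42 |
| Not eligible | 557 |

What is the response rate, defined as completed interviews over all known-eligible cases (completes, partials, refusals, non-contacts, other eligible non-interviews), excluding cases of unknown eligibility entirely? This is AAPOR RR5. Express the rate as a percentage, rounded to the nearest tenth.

52.0%

Num → 1304
Denominator → 1304 + 188 + 740 + 233 + 42 = 2507
RR5 = 1304 / 2507 = 0.5201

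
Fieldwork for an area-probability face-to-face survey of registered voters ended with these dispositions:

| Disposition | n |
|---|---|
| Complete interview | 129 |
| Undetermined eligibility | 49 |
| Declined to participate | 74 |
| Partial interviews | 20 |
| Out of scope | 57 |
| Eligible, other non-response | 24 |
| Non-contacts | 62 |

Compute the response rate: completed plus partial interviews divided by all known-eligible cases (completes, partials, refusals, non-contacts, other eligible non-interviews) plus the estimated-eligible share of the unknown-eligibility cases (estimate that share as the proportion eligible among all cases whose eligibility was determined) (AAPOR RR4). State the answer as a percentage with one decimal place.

Num: 129 + 20 = 149
Eligible (known): 129 + 20 + 74 + 62 + 24 = 309
e = 309 / (309 + 57) = 309 / 366 = 0.8443
Estimated eligible among unknowns: 0.8443 × 49 = 41.37
Base: 309 + 41.37 = 350.37
RR4 = 149 / 350.37 = 0.4253

42.5%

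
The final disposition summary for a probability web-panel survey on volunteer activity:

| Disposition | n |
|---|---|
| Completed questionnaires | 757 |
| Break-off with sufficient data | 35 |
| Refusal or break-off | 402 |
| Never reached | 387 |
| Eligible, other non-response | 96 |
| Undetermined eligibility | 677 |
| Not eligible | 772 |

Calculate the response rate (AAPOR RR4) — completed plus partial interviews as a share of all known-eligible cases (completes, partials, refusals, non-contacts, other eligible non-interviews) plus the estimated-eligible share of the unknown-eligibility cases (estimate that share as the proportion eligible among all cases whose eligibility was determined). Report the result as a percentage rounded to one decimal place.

Numerator: 757 + 35 = 792
Eligible (known): 757 + 35 + 402 + 387 + 96 = 1677
e = 1677 / (1677 + 772) = 1677 / 2449 = 0.6848
Eligible share of unknowns: 0.6848 × 677 = 463.61
Base: 1677 + 463.61 = 2140.61
RR4 = 792 / 2140.61 = 0.3700

37.0%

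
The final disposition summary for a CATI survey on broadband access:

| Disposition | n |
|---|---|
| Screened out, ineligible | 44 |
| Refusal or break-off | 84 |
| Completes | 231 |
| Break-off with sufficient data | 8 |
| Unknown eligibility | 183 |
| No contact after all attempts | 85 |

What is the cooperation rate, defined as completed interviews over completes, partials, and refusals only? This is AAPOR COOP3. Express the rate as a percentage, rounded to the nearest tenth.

Top → 231
Denominator → 231 + 8 + 84 = 323
COOP3 = 231 / 323 = 0.7152

71.5%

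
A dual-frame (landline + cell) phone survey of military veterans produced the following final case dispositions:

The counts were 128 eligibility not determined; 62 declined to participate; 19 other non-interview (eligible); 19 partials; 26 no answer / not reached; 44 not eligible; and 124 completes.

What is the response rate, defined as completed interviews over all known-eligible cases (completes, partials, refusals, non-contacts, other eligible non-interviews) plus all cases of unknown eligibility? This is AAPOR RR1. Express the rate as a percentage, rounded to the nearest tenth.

Num → 124
Denominator → 124 + 19 + 62 + 26 + 19 + 128 = 378
RR1 = 124 / 378 = 0.3280

32.8%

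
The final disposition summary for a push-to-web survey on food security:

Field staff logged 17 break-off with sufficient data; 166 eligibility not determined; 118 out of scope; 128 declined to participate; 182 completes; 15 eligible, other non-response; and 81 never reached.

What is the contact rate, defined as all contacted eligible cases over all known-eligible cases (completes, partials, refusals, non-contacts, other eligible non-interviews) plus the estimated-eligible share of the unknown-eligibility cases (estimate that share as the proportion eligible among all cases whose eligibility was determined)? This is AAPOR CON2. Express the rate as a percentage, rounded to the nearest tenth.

Num → 182 + 17 + 128 + 15 = 342
Known eligible → 182 + 17 + 128 + 81 + 15 = 423
e = 423 / (423 + 118) = 423 / 541 = 0.7819
Estimated eligible among unknowns → 0.7819 × 166 = 129.80
Base → 423 + 129.80 = 552.80
CON2 = 342 / 552.80 = 0.6187

61.9%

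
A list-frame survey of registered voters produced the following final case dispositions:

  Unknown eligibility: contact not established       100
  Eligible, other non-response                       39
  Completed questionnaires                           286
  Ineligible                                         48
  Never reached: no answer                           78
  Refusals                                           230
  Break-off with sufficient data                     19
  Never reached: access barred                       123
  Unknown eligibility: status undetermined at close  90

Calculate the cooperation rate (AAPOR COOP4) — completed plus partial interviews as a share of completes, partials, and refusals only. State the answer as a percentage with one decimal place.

57.0%

No answer / not reached = 78 + 123 = 201
Unknown if eligible = 100 + 90 = 190
Num = 286 + 19 = 305
Base = 286 + 19 + 230 = 535
COOP4 = 305 / 535 = 0.5701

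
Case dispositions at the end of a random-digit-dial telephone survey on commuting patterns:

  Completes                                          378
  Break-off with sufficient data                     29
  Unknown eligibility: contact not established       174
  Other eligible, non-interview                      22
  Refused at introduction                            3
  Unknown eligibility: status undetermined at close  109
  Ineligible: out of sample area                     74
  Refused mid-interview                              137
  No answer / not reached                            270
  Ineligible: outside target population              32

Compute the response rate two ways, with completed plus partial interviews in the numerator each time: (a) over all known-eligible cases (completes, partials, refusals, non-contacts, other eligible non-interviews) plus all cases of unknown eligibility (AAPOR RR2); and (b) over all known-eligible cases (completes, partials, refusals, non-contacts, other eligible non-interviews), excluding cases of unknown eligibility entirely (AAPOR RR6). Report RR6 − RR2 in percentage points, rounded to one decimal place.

Refused = 3 + 137 = 140
Eligibility not determined = 174 + 109 = 283
Screened out, ineligible = 32 + 74 = 106
Num = 378 + 29 = 407
Base = 378 + 29 + 140 + 270 + 22 + 283 = 1122
RR2 = 407 / 1122 = 0.3627
Base = 378 + 29 + 140 + 270 + 22 = 839
RR6 = 407 / 839 = 0.4851
Difference = 48.51 − 36.27 = 12.24 percentage points

12.2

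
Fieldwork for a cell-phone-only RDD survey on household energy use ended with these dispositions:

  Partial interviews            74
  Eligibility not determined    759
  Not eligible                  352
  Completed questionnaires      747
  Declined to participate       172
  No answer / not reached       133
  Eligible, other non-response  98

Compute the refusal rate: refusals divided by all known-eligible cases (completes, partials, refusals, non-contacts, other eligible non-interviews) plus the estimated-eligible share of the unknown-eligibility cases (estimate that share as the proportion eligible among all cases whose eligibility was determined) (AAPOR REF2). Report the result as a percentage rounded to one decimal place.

9.5%

Numerator = 172
Eligible (known) = 747 + 74 + 172 + 133 + 98 = 1224
e = 1224 / (1224 + 352) = 1224 / 1576 = 0.7766
e × U = 0.7766 × 759 = 589.44
Base = 1224 + 589.44 = 1813.44
REF2 = 172 / 1813.44 = 0.0948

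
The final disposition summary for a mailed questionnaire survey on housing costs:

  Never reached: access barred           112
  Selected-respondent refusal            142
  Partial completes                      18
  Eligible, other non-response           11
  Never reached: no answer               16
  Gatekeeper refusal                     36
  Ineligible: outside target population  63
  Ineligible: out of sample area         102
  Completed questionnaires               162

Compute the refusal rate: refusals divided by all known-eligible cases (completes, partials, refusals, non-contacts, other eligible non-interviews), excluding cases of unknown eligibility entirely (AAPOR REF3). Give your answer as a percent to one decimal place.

Refusals = 36 + 142 = 178
No contact after all attempts = 16 + 112 = 128
Out of scope = 63 + 102 = 165
Top = 178
Base = 162 + 18 + 178 + 128 + 11 = 497
REF3 = 178 / 497 = 0.3581

35.8%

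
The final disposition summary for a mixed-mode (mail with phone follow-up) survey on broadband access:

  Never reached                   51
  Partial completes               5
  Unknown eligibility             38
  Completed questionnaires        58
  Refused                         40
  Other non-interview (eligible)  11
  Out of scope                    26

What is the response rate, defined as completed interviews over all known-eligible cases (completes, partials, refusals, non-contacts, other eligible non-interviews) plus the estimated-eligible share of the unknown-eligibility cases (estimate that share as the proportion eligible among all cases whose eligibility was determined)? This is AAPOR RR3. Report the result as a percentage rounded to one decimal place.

Numerator = 58
Determined eligible = 58 + 5 + 40 + 51 + 11 = 165
e = 165 / (165 + 26) = 165 / 191 = 0.8639
e × U = 0.8639 × 38 = 32.83
Base = 165 + 32.83 = 197.83
RR3 = 58 / 197.83 = 0.2932

29.3%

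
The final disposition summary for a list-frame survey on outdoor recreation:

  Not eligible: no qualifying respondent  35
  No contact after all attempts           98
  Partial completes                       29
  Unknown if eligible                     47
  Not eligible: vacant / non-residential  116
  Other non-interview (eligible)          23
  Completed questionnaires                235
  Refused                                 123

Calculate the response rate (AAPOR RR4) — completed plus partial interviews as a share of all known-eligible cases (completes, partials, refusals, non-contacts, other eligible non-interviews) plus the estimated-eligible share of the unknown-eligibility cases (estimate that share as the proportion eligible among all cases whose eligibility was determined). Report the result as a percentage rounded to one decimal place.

48.5%

Screened out, ineligible = 35 + 116 = 151
Num → 235 + 29 = 264
Known eligible → 235 + 29 + 123 + 98 + 23 = 508
e = 508 / (508 + 151) = 508 / 659 = 0.7709
e × U → 0.7709 × 47 = 36.23
Base → 508 + 36.23 = 544.23
RR4 = 264 / 544.23 = 0.4851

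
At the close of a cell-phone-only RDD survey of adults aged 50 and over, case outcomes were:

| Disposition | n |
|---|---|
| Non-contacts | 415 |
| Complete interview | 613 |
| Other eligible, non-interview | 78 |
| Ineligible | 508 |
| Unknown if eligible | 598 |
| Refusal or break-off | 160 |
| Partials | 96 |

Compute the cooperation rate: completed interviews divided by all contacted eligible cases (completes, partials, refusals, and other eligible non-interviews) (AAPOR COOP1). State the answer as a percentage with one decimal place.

64.7%

Numerator → 613
Base → 613 + 96 + 160 + 78 = 947
COOP1 = 613 / 947 = 0.6473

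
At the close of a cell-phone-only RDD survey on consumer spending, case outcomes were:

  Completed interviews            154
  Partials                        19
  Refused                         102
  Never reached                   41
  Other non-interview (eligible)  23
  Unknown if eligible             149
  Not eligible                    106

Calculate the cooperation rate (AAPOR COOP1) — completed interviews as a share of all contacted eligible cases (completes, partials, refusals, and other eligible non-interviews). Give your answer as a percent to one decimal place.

51.7%

Numerator → 154
Denominator → 154 + 19 + 102 + 23 = 298
COOP1 = 154 / 298 = 0.5168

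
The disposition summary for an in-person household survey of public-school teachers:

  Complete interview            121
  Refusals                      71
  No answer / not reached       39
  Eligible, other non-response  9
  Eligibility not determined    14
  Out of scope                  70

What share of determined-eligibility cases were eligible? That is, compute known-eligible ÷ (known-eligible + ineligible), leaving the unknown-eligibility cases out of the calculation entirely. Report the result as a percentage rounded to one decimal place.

Eligible (known) = 121 + 71 + 39 + 9 = 240
e = 240 / (240 + 70) = 240 / 310 = 0.7742

77.4%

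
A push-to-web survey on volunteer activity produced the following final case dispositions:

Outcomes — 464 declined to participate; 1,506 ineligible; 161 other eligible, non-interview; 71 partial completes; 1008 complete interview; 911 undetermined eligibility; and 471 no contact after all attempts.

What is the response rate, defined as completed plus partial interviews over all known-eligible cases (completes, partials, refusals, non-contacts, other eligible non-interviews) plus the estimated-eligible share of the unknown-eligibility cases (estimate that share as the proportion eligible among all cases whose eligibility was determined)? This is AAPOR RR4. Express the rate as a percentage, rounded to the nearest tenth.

Num = 1008 + 71 = 1079
Known eligible = 1008 + 71 + 464 + 471 + 161 = 2175
e = 2175 / (2175 + 1506) = 2175 / 3681 = 0.5909
e × U = 0.5909 × 911 = 538.31
Denom = 2175 + 538.31 = 2713.31
RR4 = 1079 / 2713.31 = 0.3977

39.8%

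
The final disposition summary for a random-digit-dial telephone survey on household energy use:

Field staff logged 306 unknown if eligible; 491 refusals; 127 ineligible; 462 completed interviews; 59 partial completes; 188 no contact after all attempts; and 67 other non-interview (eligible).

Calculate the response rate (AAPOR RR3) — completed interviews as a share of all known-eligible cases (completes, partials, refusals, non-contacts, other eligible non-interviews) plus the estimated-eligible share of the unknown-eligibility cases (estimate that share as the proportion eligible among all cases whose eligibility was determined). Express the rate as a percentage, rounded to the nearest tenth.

Num: 462
Determined eligible: 462 + 59 + 491 + 188 + 67 = 1267
e = 1267 / (1267 + 127) = 1267 / 1394 = 0.9089
e × U: 0.9089 × 306 = 278.12
Denominator: 1267 + 278.12 = 1545.12
RR3 = 462 / 1545.12 = 0.2990

29.9%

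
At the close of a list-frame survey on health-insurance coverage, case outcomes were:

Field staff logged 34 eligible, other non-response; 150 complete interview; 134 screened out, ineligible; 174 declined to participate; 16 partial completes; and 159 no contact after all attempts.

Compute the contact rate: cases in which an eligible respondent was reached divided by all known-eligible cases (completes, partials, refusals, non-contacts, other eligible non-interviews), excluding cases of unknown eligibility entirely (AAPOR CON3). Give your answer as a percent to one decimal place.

70.2%

Num → 150 + 16 + 174 + 34 = 374
Base → 150 + 16 + 174 + 159 + 34 = 533
CON3 = 374 / 533 = 0.7017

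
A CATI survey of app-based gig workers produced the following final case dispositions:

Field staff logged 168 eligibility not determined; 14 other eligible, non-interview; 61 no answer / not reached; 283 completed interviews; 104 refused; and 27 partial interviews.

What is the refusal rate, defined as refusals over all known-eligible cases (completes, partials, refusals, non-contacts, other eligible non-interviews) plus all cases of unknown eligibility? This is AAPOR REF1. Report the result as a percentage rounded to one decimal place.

Numerator = 104
Denominator = 283 + 27 + 104 + 61 + 14 + 168 = 657
REF1 = 104 / 657 = 0.1583

15.8%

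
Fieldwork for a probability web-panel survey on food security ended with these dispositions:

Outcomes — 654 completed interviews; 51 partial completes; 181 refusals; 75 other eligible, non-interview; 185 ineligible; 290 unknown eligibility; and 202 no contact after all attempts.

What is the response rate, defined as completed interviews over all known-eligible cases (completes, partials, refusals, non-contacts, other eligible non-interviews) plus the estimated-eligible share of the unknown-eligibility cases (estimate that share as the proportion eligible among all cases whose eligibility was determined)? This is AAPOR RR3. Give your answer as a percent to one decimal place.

Numerator: 654
Determined eligible: 654 + 51 + 181 + 202 + 75 = 1163
e = 1163 / (1163 + 185) = 1163 / 1348 = 0.8628
e × U: 0.8628 × 290 = 250.21
Denominator: 1163 + 250.21 = 1413.21
RR3 = 654 / 1413.21 = 0.4628

46.3%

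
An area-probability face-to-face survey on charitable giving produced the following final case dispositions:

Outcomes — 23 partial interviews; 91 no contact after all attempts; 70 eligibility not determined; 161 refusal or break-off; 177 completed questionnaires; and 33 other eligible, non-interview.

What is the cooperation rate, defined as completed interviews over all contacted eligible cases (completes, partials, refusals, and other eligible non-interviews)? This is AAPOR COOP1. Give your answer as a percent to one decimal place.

44.9%

Num: 177
Base: 177 + 23 + 161 + 33 = 394
COOP1 = 177 / 394 = 0.4492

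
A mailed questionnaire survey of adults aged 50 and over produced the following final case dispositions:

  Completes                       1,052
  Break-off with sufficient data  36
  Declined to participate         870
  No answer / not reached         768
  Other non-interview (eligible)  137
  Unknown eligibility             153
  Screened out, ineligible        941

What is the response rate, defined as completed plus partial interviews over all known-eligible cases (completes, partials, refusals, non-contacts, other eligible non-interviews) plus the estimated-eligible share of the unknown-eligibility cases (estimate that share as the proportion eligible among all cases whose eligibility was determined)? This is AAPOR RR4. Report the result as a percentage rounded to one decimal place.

36.5%

Numerator: 1052 + 36 = 1088
Eligible (known): 1052 + 36 + 870 + 768 + 137 = 2863
e = 2863 / (2863 + 941) = 2863 / 3804 = 0.7526
Eligible share of unknowns: 0.7526 × 153 = 115.15
Denom: 2863 + 115.15 = 2978.15
RR4 = 1088 / 2978.15 = 0.3653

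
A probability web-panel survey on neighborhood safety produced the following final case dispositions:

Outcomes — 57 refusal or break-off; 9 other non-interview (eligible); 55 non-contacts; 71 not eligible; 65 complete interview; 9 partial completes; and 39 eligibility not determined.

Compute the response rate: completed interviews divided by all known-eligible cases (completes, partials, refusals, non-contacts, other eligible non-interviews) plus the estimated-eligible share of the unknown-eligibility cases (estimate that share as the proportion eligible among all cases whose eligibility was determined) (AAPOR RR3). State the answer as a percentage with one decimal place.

29.1%

Num → 65
Eligible (known) → 65 + 9 + 57 + 55 + 9 = 195
e = 195 / (195 + 71) = 195 / 266 = 0.7331
e × U → 0.7331 × 39 = 28.59
Denom → 195 + 28.59 = 223.59
RR3 = 65 / 223.59 = 0.2907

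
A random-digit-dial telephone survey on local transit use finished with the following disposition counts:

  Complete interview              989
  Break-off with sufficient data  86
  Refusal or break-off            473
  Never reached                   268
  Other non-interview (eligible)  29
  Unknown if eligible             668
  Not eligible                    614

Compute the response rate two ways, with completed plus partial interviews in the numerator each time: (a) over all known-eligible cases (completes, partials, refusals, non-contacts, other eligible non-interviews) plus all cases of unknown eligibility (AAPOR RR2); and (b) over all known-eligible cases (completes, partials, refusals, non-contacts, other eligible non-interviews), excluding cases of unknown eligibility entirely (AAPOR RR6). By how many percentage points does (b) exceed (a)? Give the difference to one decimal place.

Num → 989 + 86 = 1075
Base → 989 + 86 + 473 + 268 + 29 + 668 = 2513
RR2 = 1075 / 2513 = 0.4278
Base → 989 + 86 + 473 + 268 + 29 = 1845
RR6 = 1075 / 1845 = 0.5827
Difference = 58.27 − 42.78 = 15.49 percentage points

15.5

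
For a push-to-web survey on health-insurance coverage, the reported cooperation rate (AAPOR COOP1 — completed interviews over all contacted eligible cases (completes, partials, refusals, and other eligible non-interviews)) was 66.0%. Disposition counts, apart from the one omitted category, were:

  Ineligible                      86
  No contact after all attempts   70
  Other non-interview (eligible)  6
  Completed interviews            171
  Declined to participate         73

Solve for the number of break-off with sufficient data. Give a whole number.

9

COOP1 = 171 / D = 0.660
D = 171 / 0.660 = 259.1
Rest of base = 250
break-off with sufficient data = 259.1 − 250 ≈ 9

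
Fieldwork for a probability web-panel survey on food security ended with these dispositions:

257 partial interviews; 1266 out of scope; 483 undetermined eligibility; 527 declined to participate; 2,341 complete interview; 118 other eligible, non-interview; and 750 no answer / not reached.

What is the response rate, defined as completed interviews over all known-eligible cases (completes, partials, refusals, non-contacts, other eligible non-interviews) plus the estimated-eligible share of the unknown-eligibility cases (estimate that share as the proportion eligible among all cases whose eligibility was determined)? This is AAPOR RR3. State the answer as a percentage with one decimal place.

53.7%

Top → 2341
Known eligible → 2341 + 257 + 527 + 750 + 118 = 3993
e = 3993 / (3993 + 1266) = 3993 / 5259 = 0.7593
Estimated eligible among unknowns → 0.7593 × 483 = 366.74
Base → 3993 + 366.74 = 4359.74
RR3 = 2341 / 4359.74 = 0.5370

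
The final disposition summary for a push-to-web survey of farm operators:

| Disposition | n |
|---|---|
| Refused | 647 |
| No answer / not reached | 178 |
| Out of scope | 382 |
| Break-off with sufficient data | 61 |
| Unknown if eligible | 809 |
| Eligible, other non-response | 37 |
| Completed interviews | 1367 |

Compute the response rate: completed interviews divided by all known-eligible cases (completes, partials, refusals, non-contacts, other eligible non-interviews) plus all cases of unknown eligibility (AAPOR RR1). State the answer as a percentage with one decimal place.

Top = 1367
Base = 1367 + 61 + 647 + 178 + 37 + 809 = 3099
RR1 = 1367 / 3099 = 0.4411

44.1%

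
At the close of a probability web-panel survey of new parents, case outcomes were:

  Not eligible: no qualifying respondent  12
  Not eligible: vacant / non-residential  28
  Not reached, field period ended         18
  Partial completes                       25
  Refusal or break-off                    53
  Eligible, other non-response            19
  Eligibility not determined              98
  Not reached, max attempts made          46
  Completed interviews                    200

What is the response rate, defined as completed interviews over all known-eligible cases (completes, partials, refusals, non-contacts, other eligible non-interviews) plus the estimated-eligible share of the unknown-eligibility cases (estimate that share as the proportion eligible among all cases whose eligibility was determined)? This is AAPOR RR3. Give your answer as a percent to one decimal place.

Never reached = 18 + 46 = 64
Screened out, ineligible = 12 + 28 = 40
Top = 200
Determined eligible = 200 + 25 + 53 + 64 + 19 = 361
e = 361 / (361 + 40) = 361 / 401 = 0.9002
Eligible share of unknowns = 0.9002 × 98 = 88.22
Base = 361 + 88.22 = 449.22
RR3 = 200 / 449.22 = 0.4452

44.5%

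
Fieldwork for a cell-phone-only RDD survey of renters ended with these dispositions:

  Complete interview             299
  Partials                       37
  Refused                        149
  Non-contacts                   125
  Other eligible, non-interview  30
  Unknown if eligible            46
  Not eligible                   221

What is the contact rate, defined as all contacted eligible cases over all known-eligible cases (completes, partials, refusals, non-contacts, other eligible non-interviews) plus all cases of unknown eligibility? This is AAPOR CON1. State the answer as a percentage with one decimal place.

Top → 299 + 37 + 149 + 30 = 515
Denominator → 299 + 37 + 149 + 125 + 30 + 46 = 686
CON1 = 515 / 686 = 0.7507

75.1%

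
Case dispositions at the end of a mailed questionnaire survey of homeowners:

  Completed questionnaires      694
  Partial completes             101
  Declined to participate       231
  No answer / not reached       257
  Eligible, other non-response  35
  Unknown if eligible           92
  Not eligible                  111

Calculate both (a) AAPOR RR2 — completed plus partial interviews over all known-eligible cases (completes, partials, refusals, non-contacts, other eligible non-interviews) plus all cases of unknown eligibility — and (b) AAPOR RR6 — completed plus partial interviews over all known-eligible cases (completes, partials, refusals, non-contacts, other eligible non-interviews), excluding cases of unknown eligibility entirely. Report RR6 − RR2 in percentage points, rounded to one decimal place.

Numerator = 694 + 101 = 795
Denominator = 694 + 101 + 231 + 257 + 35 + 92 = 1410
RR2 = 795 / 1410 = 0.5638
Denominator = 694 + 101 + 231 + 257 + 35 = 1318
RR6 = 795 / 1318 = 0.6032
Difference = 60.32 − 56.38 = 3.94 percentage points

3.9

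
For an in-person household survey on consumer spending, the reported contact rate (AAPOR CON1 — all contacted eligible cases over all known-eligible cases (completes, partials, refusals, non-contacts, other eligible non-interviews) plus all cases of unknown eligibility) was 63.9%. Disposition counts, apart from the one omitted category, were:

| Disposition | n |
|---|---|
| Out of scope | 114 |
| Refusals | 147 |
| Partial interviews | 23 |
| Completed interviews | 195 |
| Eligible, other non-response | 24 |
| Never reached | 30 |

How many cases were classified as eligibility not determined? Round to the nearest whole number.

190

Numerator → 195 + 23 + 147 + 24 = 389
CON1 = 389 / D = 0.639
D = 389 / 0.639 = 608.8
Remaining denominator categories sum to 419
eligibility not determined = 608.8 − 419 ≈ 190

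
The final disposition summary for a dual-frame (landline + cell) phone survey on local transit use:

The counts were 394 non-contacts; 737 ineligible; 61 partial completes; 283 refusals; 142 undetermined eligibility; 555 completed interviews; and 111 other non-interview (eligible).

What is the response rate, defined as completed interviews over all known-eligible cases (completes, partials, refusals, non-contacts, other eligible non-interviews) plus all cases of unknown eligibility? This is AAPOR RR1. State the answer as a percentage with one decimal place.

Top: 555
Denom: 555 + 61 + 283 + 394 + 111 + 142 = 1546
RR1 = 555 / 1546 = 0.3590

35.9%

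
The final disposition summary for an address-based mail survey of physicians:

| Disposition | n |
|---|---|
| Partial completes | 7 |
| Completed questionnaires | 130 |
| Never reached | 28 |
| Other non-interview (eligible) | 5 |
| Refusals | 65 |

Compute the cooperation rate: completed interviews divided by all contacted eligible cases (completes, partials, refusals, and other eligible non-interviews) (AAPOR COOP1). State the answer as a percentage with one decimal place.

62.8%

Num → 130
Denominator → 130 + 7 + 65 + 5 = 207
COOP1 = 130 / 207 = 0.6280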